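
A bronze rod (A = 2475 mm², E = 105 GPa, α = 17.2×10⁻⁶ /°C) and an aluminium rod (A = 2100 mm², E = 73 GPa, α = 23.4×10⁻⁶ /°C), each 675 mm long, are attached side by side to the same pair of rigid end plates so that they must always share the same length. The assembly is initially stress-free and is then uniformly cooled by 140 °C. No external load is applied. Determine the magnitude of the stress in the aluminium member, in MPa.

The aluminium has the larger α, so on cooling it would change length more than the bronze if both were free. The rigid plates force a common final length, so the aluminium is put into tension and the bronze into compression, with equal and opposite forces P (no external load).
Setting the final lengths equal and cancelling L: (α₁ − α₂)ΔT = P/(A₁E₁) + P/(A₂E₂).
|α₁ − α₂|·ΔT = 6.2×10⁻⁶ × 140 = 0.000868.
1/(A₁E₁) + 1/(A₂E₂) = 1/(2475×105×10³) + 1/(2100×73×10³) = 1.037×10⁻⁸ N⁻¹.
So P = 0.000868 / 1.037×10⁻⁸ = 83.69 kN.
σ_{aluminium} = P/A₂ = 83690/2100 = 39.85 MPa, tensile.

σ ≈ 39.9 MPa (tensile)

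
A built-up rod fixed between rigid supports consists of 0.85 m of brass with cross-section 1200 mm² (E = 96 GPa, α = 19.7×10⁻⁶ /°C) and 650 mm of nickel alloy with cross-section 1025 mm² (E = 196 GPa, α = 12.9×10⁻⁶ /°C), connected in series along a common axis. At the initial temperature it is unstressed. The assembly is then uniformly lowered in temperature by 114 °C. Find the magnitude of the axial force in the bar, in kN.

P ≈ 270 kN (tensile)

With the walls removed the bar would change length by δ_free = Σ αᵢΔT Lᵢ = 19.7×10⁻⁶×114×850 + 12.9×10⁻⁶×114×650 = 2.865 mm.
The rigid supports impose zero overall length change; the single axial force P common to all segments must satisfy P Σ Lᵢ/(AᵢEᵢ) = δ_free.
Σ Lᵢ/(AᵢEᵢ) = 850/(1200×96×10³) + 650/(1025×196×10³) = 1.061×10⁻⁵ mm/N.
Hence P = δ_free / Σ(L/AE) = 2.865/1.061×10⁻⁵ = 269.9 kN (tensile).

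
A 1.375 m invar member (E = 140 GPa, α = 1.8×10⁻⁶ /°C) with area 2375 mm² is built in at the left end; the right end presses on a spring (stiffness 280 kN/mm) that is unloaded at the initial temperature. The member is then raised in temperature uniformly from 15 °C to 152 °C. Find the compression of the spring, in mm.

If the spring were absent the member would lengthen by αΔT L = 1.8×10⁻⁶ × 137 × 1375 = 0.3391 mm.
With a force P in the spring, the elastic change of the member is PL/(AE) and that of the spring is P/k; compatibility requires their sum to equal δ_free.
P [ L/(AE) + 1/k ] = δ_free → P [ 1375/(2375×140×10³) + 1/(280×10³) ] = 0.3391.
P = 0.3391 / 7.707×10⁻⁶ = 44000 N.
Spring compression = P/k = 44000/(280×10³) = 0.1571 mm.

δ ≈ 0.157 mm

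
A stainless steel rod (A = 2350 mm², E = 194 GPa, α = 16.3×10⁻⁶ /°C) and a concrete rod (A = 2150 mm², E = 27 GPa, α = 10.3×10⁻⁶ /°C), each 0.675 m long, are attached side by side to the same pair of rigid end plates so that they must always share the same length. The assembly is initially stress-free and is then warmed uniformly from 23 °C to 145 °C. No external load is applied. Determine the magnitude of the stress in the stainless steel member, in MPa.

Both members must finish at the same length. With the larger α, the stainless steel tends to over-expand; the plates restrain it, putting the stainless steel in compression and the concrete in tension. With no external load the two internal forces are equal and opposite, magnitude P.
Setting the final lengths equal and cancelling L: (α₁ − α₂)ΔT = P/(A₁E₁) + P/(A₂E₂).
|α₁ − α₂|·ΔT = 6×10⁻⁶ × 122 = 0.000732.
1/(A₁E₁) + 1/(A₂E₂) = 1/(2350×194×10³) + 1/(2150×27×10³) = 1.942×10⁻⁸ N⁻¹.
P = 0.000732 / 1.942×10⁻⁸ = 37690 N = 37.69 kN.
σ_{stainless steel} = P/A₁ = 37690/2350 = 16.04 MPa, compressive.

σ ≈ 16 MPa (compressive)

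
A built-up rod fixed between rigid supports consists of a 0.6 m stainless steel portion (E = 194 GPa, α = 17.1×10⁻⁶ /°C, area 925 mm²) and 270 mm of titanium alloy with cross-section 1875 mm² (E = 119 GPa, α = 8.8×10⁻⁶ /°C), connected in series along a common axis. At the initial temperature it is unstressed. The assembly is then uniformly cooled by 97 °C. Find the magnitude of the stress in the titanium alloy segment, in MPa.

With the walls removed the bar would change length by δ_free = Σ αᵢΔT Lᵢ = 17.1×10⁻⁶×97×600 + 8.8×10⁻⁶×97×270 = 1.226 mm.
The rigid supports impose zero overall length change; the single axial force P common to all segments must satisfy P Σ Lᵢ/(AᵢEᵢ) = δ_free.
The series flexibility is Σ Lᵢ/(AᵢEᵢ) = 600/(925×194×10³) + 270/(1875×119×10³) = 4.554×10⁻⁶ mm/N.
Hence P = δ_free / Σ(L/AE) = 1.226/4.554×10⁻⁶ = 269.2 kN (tensile).
σ_{titanium alloy} = P / A = 269200 / 1875 = 143.6 MPa.

σ ≈ 144 MPa (tensile)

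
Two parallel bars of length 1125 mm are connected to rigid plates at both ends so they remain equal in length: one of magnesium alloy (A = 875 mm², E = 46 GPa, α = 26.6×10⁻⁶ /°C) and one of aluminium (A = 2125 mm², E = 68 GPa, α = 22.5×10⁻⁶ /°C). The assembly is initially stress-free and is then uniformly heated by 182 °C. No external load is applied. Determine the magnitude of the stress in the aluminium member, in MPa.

Equilibrium of a rigid end plate with no external load gives equal and opposite internal forces ±P in the two members. Since α_{magnesium alloy} > α_{aluminium}, heating drives the magnesium alloy into compression and the aluminium into tension.
Setting the final lengths equal and cancelling L: (α₁ − α₂)ΔT = P/(A₁E₁) + P/(A₂E₂).
|α₁ − α₂|·ΔT = 4.1×10⁻⁶ × 182 = 0.0007462.
1/(A₁E₁) + 1/(A₂E₂) = 1/(875×46×10³) + 1/(2125×68×10³) = 3.177×10⁻⁸ N⁻¹.
So P = 0.0007462 / 3.177×10⁻⁸ = 23.49 kN.
σ_{aluminium} = P/A₂ = 23490/2125 = 11.05 MPa, tensile.

σ ≈ 11.1 MPa (tensile)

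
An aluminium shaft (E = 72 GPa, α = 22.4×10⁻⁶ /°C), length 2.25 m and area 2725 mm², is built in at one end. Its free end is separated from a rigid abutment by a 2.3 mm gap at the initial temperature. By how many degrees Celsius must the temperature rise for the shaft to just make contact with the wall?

Contact occurs when the free expansion equals the gap: αΔT L = 2.3 mm.
So ΔT = g/(αL) = 2.3/(22.4×10⁻⁶ × 2250) = 45.63 °C.

ΔT ≈ 45.6 °C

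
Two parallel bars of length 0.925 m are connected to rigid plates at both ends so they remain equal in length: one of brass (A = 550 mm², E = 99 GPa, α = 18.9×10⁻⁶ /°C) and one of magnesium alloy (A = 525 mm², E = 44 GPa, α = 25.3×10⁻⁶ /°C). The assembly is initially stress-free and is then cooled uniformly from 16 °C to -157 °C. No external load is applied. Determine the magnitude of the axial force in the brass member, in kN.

The magnesium alloy has the larger α, so on cooling it would change length more than the brass if both were free. The rigid plates force a common final length, so the magnesium alloy is put into tension and the brass into compression, with equal and opposite forces P (no external load).
Compatibility of the two members (thermal + elastic change equal): (α₁ − α₂)ΔT = P·[1/(A₁E₁) + 1/(A₂E₂)].
|α₁ − α₂|·ΔT = 6.4×10⁻⁶ × 173 = 0.001107.
1/(A₁E₁) + 1/(A₂E₂) = 1/(550×99×10³) + 1/(525×44×10³) = 6.166×10⁻⁸ N⁻¹.
P = 0.001107 / 6.166×10⁻⁸ = 17960 N = 17.96 kN.

P ≈ 18 kN (compressive in the brass)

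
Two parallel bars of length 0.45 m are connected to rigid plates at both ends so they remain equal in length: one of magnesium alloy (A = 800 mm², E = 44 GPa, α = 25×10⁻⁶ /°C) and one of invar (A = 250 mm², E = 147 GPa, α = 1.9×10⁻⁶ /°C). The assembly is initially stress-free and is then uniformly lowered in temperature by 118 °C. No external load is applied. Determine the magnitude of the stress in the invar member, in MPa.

σ ≈ 196 MPa (compressive)

Both members must finish at the same length. With the larger α, the magnesium alloy tends to over-contract; the plates restrain it, putting the magnesium alloy in tension and the invar in compression. With no external load the two internal forces are equal and opposite, magnitude P.
Equating the net (thermal + elastic) strains gives |α₁ − α₂|·ΔT = P·[1/(A₁E₁) + 1/(A₂E₂)].
|α₁ − α₂|·ΔT = 23.1×10⁻⁶ × 118 = 0.002726.
1/(A₁E₁) + 1/(A₂E₂) = 1/(800×44×10³) + 1/(250×147×10³) = 5.562×10⁻⁸ N⁻¹.
So P = 0.002726 / 5.562×10⁻⁸ = 49.01 kN.
σ_{invar} = P/A₂ = 49010/250 = 196 MPa, compressive.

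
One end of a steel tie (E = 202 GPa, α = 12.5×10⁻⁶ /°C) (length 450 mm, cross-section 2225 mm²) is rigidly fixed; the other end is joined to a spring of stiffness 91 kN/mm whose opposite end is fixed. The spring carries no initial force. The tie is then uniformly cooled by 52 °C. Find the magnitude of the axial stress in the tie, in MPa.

The unrestrained thermal change is αΔT L = 12.5×10⁻⁶ × 52 × 450 = 0.2925 mm.
With a force P in the spring, the elastic change of the tie is PL/(AE) and that of the spring is P/k; compatibility requires their sum to equal δ_free.
P [ L/(AE) + 1/k ] = δ_free → P [ 450/(2225×202×10³) + 1/(91×10³) ] = 0.2925.
P = 0.2925 / 1.199×10⁻⁵ = 24390 N.
σ = P/A = 24390/2225 = 10.96 MPa.

σ ≈ 11 MPa (tensile)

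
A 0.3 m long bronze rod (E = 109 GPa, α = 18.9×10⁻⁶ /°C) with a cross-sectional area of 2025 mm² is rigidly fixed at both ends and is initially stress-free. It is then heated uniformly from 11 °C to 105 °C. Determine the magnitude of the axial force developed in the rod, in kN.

P ≈ 392 kN (compressive)

The ends cannot move, so σ = EαΔT = 109×10³ × 18.9×10⁻⁶ × 94 = 193.6 MPa.
P = AEαΔT = 2025 × 109×10³ × 18.9×10⁻⁶ × 94 = 392.1 kN (compressive).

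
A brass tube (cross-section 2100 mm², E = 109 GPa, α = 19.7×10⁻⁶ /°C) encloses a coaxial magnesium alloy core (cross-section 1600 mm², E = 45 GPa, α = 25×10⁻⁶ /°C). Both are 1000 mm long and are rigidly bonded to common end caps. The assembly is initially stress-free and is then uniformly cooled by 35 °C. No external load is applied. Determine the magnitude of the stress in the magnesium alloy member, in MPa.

σ ≈ 6.35 MPa (tensile)

Equilibrium of a rigid end plate with no external load gives equal and opposite internal forces ±P in the two members. Since α_{magnesium alloy} > α_{brass}, cooling drives the magnesium alloy into tension and the brass into compression.
Equating the net (thermal + elastic) strains gives |α₁ − α₂|·ΔT = P·[1/(A₁E₁) + 1/(A₂E₂)].
|α₁ − α₂|·ΔT = 5.3×10⁻⁶ × 35 = 0.0001855.
1/(A₁E₁) + 1/(A₂E₂) = 1/(2100×109×10³) + 1/(1600×45×10³) = 1.826×10⁻⁸ N⁻¹.
So P = 0.0001855 / 1.826×10⁻⁸ = 10.16 kN.
σ_{magnesium alloy} = P/A₂ = 10160/1600 = 6.35 MPa, tensile.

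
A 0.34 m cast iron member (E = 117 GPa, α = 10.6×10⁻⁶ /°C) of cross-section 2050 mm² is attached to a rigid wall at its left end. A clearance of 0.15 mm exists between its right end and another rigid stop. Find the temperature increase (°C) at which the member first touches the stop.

Contact occurs when the free expansion equals the gap: αΔT L = 0.15 mm.
ΔT = 0.15 / (10.6×10⁻⁶ × 340) = 41.62 °C.

ΔT ≈ 41.6 °C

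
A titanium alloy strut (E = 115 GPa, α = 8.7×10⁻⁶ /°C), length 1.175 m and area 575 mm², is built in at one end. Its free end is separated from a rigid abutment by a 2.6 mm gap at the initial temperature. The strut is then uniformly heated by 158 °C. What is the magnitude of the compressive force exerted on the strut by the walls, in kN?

P ≈ 0 kN

If the wall were absent the strut would grow by αΔT L = 8.7×10⁻⁶ × 158 × 1175 = 1.615 mm.
Since δ_free = 1.62 mm is less than the 2.6 mm gap, the strut never touches the wall. No axial force develops.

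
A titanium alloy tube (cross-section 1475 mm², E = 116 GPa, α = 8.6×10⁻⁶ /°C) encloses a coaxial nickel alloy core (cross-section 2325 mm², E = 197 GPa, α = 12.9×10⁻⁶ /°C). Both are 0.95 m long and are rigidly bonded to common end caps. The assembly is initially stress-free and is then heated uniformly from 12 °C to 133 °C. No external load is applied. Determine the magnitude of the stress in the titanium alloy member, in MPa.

The nickel alloy has the larger α, so on heating it would change length more than the titanium alloy if both were free. The rigid plates force a common final length, so the nickel alloy is put into compression and the titanium alloy into tension, with equal and opposite forces P (no external load).
Equating the net (thermal + elastic) strains gives |α₁ − α₂|·ΔT = P·[1/(A₁E₁) + 1/(A₂E₂)].
|α₁ − α₂|·ΔT = 4.3×10⁻⁶ × 121 = 0.0005203.
1/(A₁E₁) + 1/(A₂E₂) = 1/(1475×116×10³) + 1/(2325×197×10³) = 8.028×10⁻⁹ N⁻¹.
So P = 0.0005203 / 8.028×10⁻⁹ = 64.81 kN.
σ_{titanium alloy} = P/A₁ = 64810/1475 = 43.94 MPa, tensile.

σ ≈ 43.9 MPa (tensile)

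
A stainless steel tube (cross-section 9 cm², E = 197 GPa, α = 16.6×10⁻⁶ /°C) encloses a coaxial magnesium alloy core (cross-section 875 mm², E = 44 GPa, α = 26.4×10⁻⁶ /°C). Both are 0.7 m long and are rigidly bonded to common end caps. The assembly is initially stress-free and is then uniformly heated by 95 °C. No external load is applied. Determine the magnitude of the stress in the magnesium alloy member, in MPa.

σ ≈ 33.7 MPa (compressive)

Both members must finish at the same length. With the larger α, the magnesium alloy tends to over-expand; the plates restrain it, putting the magnesium alloy in compression and the stainless steel in tension. With no external load the two internal forces are equal and opposite, magnitude P.
Equating the net (thermal + elastic) strains gives |α₁ − α₂|·ΔT = P·[1/(A₁E₁) + 1/(A₂E₂)].
|α₁ − α₂|·ΔT = 9.8×10⁻⁶ × 95 = 0.000931.
1/(A₁E₁) + 1/(A₂E₂) = 1/(900×197×10³) + 1/(875×44×10³) = 3.161×10⁻⁸ N⁻¹.
P = 0.000931 / 3.161×10⁻⁸ = 29450 N = 29.45 kN.
σ_{magnesium alloy} = P/A₂ = 29450/875 = 33.66 MPa, compressive.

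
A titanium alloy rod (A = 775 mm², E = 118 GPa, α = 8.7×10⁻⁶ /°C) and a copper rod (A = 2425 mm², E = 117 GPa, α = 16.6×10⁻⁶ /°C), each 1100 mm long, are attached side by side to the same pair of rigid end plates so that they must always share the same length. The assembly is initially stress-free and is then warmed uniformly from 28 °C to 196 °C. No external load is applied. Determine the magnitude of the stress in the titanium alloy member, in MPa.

σ ≈ 118 MPa (tensile)

Both members must finish at the same length. With the larger α, the copper tends to over-expand; the plates restrain it, putting the copper in compression and the titanium alloy in tension. With no external load the two internal forces are equal and opposite, magnitude P.
Compatibility of the two members (thermal + elastic change equal): (α₁ − α₂)ΔT = P·[1/(A₁E₁) + 1/(A₂E₂)].
|α₁ − α₂|·ΔT = 7.9×10⁻⁶ × 168 = 0.001327.
1/(A₁E₁) + 1/(A₂E₂) = 1/(775×118×10³) + 1/(2425×117×10³) = 1.446×10⁻⁸ N⁻¹.
P = 0.001327 / 1.446×10⁻⁸ = 91790 N = 91.79 kN.
σ_{titanium alloy} = P/A₁ = 91790/775 = 118.4 MPa, tensile.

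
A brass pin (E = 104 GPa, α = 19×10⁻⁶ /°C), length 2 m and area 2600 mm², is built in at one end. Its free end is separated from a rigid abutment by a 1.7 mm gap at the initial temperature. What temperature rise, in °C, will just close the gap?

ΔT ≈ 44.7 °C

The gap closes when αΔT L = 1.7 mm, since the pin is still unstressed at that instant.
So ΔT = g/(αL) = 1.7/(19×10⁻⁶ × 2000) = 44.74 °C.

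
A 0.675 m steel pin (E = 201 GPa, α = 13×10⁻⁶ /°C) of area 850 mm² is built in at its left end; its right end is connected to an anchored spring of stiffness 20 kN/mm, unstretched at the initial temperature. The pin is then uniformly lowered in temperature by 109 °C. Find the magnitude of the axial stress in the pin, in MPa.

If the spring were absent the pin would shorten by αΔT L = 13×10⁻⁶ × 109 × 675 = 0.9565 mm.
Let P be the tensile force in the spring. The pin extends elastically by PL/(AE) and the spring stretches by P/k; together these equal δ_free.
So P = δ_free / [L/(AE) + 1/k] = 0.9565 / [ 675/(850×201×10³) + 1/(20×10³) ].
P = 0.9565 / 5.395×10⁻⁵ = 17730 N.
σ = P/A = 17730/850 = 20.86 MPa.

σ ≈ 20.9 MPa (tensile)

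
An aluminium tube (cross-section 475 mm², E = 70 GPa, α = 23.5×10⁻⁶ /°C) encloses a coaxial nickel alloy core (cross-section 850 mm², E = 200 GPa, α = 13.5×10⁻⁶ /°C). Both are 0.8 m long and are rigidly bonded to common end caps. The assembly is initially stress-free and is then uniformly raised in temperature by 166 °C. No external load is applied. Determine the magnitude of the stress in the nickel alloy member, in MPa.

σ ≈ 54.3 MPa (tensile)

Equilibrium of a rigid end plate with no external load gives equal and opposite internal forces ±P in the two members. Since α_{aluminium} > α_{nickel alloy}, heating drives the aluminium into compression and the nickel alloy into tension.
Setting the final lengths equal and cancelling L: (α₁ − α₂)ΔT = P/(A₁E₁) + P/(A₂E₂).
|α₁ − α₂|·ΔT = 10×10⁻⁶ × 166 = 0.00166.
1/(A₁E₁) + 1/(A₂E₂) = 1/(475×70×10³) + 1/(850×200×10³) = 3.596×10⁻⁸ N⁻¹.
P = 0.00166 / 3.596×10⁻⁸ = 46170 N = 46.17 kN.
σ_{nickel alloy} = P/A₂ = 46170/850 = 54.31 MPa, tensile.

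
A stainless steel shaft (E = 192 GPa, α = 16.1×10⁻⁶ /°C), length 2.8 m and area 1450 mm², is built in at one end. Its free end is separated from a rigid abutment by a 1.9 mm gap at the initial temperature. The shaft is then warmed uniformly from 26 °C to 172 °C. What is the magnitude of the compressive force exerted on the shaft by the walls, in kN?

Free thermal elongation = αΔT L = 16.1×10⁻⁶ × 146 × 2800 = 6.582 mm.
This exceeds the 1.9 mm gap, so the wall pushes back. The portion of expansion that must be recovered elastically is δ_free − gap = 6.582 − 1.9 = 4.682 mm.
So σ = E(δ_free − g)/L = 192×10³ × 4.682/2800 = 321 MPa.
Force on the wall = σA = 321 × 1450 mm² = 465.5 kN.

P ≈ 465 kN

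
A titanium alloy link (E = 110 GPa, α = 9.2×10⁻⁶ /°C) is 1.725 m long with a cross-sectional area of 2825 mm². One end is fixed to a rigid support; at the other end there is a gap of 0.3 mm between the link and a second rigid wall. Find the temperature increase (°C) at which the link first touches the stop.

ΔT ≈ 18.9 °C

The gap closes when αΔT L = 0.3 mm, since the link is still unstressed at that instant.
So ΔT = g/(αL) = 0.3/(9.2×10⁻⁶ × 1725) = 18.9 °C.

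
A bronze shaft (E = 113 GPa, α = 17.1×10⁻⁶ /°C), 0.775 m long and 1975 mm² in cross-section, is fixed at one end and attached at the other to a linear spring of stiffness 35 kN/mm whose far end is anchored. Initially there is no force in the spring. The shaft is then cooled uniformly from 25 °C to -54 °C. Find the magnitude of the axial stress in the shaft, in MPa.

If the spring were absent the shaft would shorten by αΔT L = 17.1×10⁻⁶ × 79 × 775 = 1.047 mm.
Let P be the tensile force in the spring. The shaft extends elastically by PL/(AE) and the spring stretches by P/k; together these equal δ_free.
P [ L/(AE) + 1/k ] = δ_free → P [ 775/(1975×113×10³) + 1/(35×10³) ] = 1.047.
P = 1.047 / 3.204×10⁻⁵ = 32670 N.
σ = P/A = 32670/1975 = 16.54 MPa.

σ ≈ 16.5 MPa (tensile)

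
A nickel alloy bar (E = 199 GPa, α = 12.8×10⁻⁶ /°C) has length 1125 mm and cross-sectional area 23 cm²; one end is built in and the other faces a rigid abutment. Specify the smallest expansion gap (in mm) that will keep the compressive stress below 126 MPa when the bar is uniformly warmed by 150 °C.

g ≈ 1.45 mm

With no wall the bar would lengthen by αΔT L = 12.8×10⁻⁶ × 150 × 1125 = 2.16 mm.
A stress of 126 MPa corresponds to the wall pushing the bar back by σL/E = 126×1125/(199×10³) = 0.7123 mm.
So the gap has to take up the difference, g_min = δ_free − σL/E = 2.16 − 0.7123 = 1.448 mm.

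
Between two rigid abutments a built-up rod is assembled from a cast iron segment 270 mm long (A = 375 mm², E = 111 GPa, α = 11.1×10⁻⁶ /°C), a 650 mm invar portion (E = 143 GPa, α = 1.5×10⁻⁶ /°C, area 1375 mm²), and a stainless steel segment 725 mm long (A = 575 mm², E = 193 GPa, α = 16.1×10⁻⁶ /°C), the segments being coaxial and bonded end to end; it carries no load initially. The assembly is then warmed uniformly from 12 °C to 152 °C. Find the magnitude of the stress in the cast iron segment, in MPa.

If the supports were absent, the total length change would be Σ αᵢΔT Lᵢ = 11.1×10⁻⁶×140×270 + 1.5×10⁻⁶×140×650 + 16.1×10⁻⁶×140×725 = 2.19 mm.
The walls prevent any net length change, so an axial force P (same in every segment) develops. Compatibility: P · Σ Lᵢ/(AᵢEᵢ) = δ_free.
Σ Lᵢ/(AᵢEᵢ) = 270/(375×111×10³) + 650/(1375×143×10³) + 725/(575×193×10³) = 1.633×10⁻⁵ mm/N.
So P = 2.19 / 1.633×10⁻⁵ = 134.2 kN, compressive.
σ_{cast iron} = P / A = 134200 / 375 = 357.8 MPa.

σ ≈ 358 MPa (compressive)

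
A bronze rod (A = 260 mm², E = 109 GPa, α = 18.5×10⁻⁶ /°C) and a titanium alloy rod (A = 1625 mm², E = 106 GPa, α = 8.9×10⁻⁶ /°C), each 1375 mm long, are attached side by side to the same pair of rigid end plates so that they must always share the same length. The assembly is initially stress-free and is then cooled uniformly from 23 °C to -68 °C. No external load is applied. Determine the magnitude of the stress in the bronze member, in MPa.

σ ≈ 81.8 MPa (tensile)

Both members must finish at the same length. With the larger α, the bronze tends to over-contract; the plates restrain it, putting the bronze in tension and the titanium alloy in compression. With no external load the two internal forces are equal and opposite, magnitude P.
Compatibility of the two members (thermal + elastic change equal): (α₁ − α₂)ΔT = P·[1/(A₁E₁) + 1/(A₂E₂)].
|α₁ − α₂|·ΔT = 9.6×10⁻⁶ × 91 = 0.0008736.
1/(A₁E₁) + 1/(A₂E₂) = 1/(260×109×10³) + 1/(1625×106×10³) = 4.109×10⁻⁸ N⁻¹.
So P = 0.0008736 / 4.109×10⁻⁸ = 21.26 kN.
σ_{bronze} = P/A₁ = 21260/260 = 81.77 MPa, tensile.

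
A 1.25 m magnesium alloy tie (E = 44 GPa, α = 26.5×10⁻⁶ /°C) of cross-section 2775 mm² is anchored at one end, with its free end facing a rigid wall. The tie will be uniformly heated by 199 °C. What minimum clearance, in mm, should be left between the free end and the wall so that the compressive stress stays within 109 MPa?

g ≈ 3.5 mm

Free expansion if unrestrained: δ_free = αΔT L = 26.5×10⁻⁶ × 199 × 1250 = 6.592 mm.
A stress of 109 MPa corresponds to the wall pushing the tie back by σL/E = 109×1250/(44×10³) = 3.097 mm.
So the gap has to take up the difference, g_min = δ_free − σL/E = 6.592 − 3.097 = 3.495 mm.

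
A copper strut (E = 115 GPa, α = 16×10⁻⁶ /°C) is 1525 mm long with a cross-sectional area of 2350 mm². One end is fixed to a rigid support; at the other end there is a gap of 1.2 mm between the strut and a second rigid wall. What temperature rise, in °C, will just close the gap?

ΔT ≈ 49.2 °C

Contact occurs when the free expansion equals the gap: αΔT L = 1.2 mm.
ΔT = 1.2 / (16×10⁻⁶ × 1525) = 49.18 °C.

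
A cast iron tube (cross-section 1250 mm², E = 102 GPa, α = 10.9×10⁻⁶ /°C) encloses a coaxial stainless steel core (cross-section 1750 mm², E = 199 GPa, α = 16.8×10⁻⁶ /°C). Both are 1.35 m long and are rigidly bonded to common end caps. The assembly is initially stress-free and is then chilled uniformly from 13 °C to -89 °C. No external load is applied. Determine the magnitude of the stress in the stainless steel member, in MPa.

σ ≈ 32.1 MPa (tensile)

The stainless steel has the larger α, so on cooling it would change length more than the cast iron if both were free. The rigid plates force a common final length, so the stainless steel is put into tension and the cast iron into compression, with equal and opposite forces P (no external load).
Equating the net (thermal + elastic) strains gives |α₁ − α₂|·ΔT = P·[1/(A₁E₁) + 1/(A₂E₂)].
|α₁ − α₂|·ΔT = 5.9×10⁻⁶ × 102 = 0.0006018.
1/(A₁E₁) + 1/(A₂E₂) = 1/(1250×102×10³) + 1/(1750×199×10³) = 1.071×10⁻⁸ N⁻¹.
P = 0.0006018 / 1.071×10⁻⁸ = 56170 N = 56.17 kN.
σ_{stainless steel} = P/A₂ = 56170/1750 = 32.09 MPa, tensile.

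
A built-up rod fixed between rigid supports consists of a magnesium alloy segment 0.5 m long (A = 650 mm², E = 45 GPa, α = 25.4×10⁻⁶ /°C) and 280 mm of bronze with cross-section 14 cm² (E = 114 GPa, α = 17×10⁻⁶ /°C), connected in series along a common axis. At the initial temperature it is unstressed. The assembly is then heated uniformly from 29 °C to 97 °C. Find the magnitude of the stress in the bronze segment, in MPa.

σ ≈ 45 MPa (compressive)

If the supports were absent, the total length change would be Σ αᵢΔT Lᵢ = 25.4×10⁻⁶×68×500 + 17×10⁻⁶×68×280 = 1.187 mm.
Since the ends are fixed, an axial force P builds up, equal in every segment, with P · Σ Lᵢ/(AᵢEᵢ) = δ_free.
The series flexibility is Σ Lᵢ/(AᵢEᵢ) = 500/(650×45×10³) + 280/(1400×114×10³) = 1.885×10⁻⁵ mm/N.
P = 1.187 / 1.885×10⁻⁵ = 62990 N = 62.99 kN, compressive.
σ_{bronze} = P / A = 62990 / 1400 = 44.99 MPa.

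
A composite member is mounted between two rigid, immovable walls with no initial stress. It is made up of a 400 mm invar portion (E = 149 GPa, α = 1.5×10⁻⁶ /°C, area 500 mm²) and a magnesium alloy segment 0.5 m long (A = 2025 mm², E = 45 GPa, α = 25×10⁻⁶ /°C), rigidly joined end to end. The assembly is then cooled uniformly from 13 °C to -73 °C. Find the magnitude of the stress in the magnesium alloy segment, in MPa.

If the supports were absent, the total length change would be Σ αᵢΔT Lᵢ = 1.5×10⁻⁶×86×400 + 25×10⁻⁶×86×500 = 1.127 mm.
The walls prevent any net length change, so an axial force P (same in every segment) develops. Compatibility: P · Σ Lᵢ/(AᵢEᵢ) = δ_free.
The series flexibility is Σ Lᵢ/(AᵢEᵢ) = 400/(500×149×10³) + 500/(2025×45×10³) = 1.086×10⁻⁵ mm/N.
Hence P = δ_free / Σ(L/AE) = 1.127/1.086×10⁻⁵ = 103.8 kN (tensile).
σ_{magnesium alloy} = P / A = 103800 / 2025 = 51.25 MPa.

σ ≈ 51.2 MPa (tensile)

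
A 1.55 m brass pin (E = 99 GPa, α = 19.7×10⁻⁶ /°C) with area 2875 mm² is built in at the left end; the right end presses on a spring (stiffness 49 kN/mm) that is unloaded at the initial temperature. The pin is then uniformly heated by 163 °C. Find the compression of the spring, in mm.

δ ≈ 3.93 mm

Free thermal expansion: δ_free = αΔT L = 19.7×10⁻⁶ × 163 × 1550 = 4.977 mm.
Let P be the compressive force at the spring. The pin shortens elastically by PL/(AE) and the spring compresses by P/k; together these equal δ_free.
So P = δ_free / [L/(AE) + 1/k] = 4.977 / [ 1550/(2875×99×10³) + 1/(49×10³) ].
P = 4.977 / 2.585×10⁻⁵ = 192500 N.
Spring compression = P/k = 192500/(49×10³) = 3.929 mm.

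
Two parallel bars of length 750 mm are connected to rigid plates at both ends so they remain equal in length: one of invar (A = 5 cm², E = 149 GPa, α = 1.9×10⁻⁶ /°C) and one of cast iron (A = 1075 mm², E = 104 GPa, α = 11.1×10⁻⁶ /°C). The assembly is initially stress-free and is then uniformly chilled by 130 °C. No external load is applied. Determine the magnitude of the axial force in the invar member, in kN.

P ≈ 53.5 kN (compressive in the invar)

The cast iron has the larger α, so on cooling it would change length more than the invar if both were free. The rigid plates force a common final length, so the cast iron is put into tension and the invar into compression, with equal and opposite forces P (no external load).
Equating the net (thermal + elastic) strains gives |α₁ − α₂|·ΔT = P·[1/(A₁E₁) + 1/(A₂E₂)].
|α₁ − α₂|·ΔT = 9.2×10⁻⁶ × 130 = 0.001196.
1/(A₁E₁) + 1/(A₂E₂) = 1/(500×149×10³) + 1/(1075×104×10³) = 2.237×10⁻⁸ N⁻¹.
P = 0.001196 / 2.237×10⁻⁸ = 53470 N = 53.47 kN.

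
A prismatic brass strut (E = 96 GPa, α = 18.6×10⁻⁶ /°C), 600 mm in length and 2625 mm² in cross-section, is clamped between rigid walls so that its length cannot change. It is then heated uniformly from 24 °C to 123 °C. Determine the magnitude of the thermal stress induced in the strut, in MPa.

σ ≈ 177 MPa (compressive)

Because both ends are immovable the net strain is zero, and the suppressed thermal strain is αΔT = 18.6×10⁻⁶ × 99 = 1841.4×10⁻⁶.
The stress required to suppress this strain is σ = Eε = 96×10³ × 1841.4×10⁻⁶ = 176.8 MPa, compressive since the strut is trying to expand.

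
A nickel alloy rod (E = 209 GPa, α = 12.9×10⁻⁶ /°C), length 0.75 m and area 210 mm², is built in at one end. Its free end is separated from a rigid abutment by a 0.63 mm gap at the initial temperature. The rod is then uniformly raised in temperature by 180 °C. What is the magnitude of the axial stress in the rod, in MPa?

Unrestrained expansion: δ_free = αΔT L = 12.9×10⁻⁶ × 180 × 750 = 1.741 mm.
The gap closes (δ_free > 0.63 mm) and the wall then resists a further 1.741 − 0.63 = 1.111 mm of expansion.
Compatibility: PL/(AE) = 1.111 mm, so σ = P/A = E × (1.111/750) = 309.7 MPa.

σ ≈ 310 MPa (compressive)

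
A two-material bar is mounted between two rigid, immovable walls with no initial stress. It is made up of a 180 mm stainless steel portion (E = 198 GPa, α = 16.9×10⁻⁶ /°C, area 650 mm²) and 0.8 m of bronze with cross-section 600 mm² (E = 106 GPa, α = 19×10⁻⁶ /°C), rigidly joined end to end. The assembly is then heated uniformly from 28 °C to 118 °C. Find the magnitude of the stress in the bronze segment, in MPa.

With the walls removed the bar would change length by δ_free = Σ αᵢΔT Lᵢ = 16.9×10⁻⁶×90×180 + 19×10⁻⁶×90×800 = 1.642 mm.
The rigid supports impose zero overall length change; the single axial force P common to all segments must satisfy P Σ Lᵢ/(AᵢEᵢ) = δ_free.
The series flexibility is Σ Lᵢ/(AᵢEᵢ) = 180/(650×198×10³) + 800/(600×106×10³) = 1.398×10⁻⁵ mm/N.
P = 1.642 / 1.398×10⁻⁵ = 117500 N = 117.5 kN, compressive.
σ_{bronze} = P / A = 117500 / 600 = 195.8 MPa.

σ ≈ 196 MPa (compressive)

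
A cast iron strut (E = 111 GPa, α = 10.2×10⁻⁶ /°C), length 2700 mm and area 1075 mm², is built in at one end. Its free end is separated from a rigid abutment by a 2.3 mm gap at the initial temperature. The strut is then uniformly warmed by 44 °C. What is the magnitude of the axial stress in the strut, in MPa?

σ ≈ 0 MPa

Free thermal elongation = αΔT L = 10.2×10⁻⁶ × 44 × 2700 = 1.212 mm.
Since δ_free = 1.21 mm is less than the 2.3 mm gap, the strut never touches the wall. No axial force develops.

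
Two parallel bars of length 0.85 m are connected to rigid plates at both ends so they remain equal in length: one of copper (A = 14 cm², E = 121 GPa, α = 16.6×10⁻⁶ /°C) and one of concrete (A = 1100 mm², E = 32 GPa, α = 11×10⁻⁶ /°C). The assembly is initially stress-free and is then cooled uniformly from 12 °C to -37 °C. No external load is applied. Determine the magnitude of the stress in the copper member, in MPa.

σ ≈ 5.71 MPa (tensile)

Both members must finish at the same length. With the larger α, the copper tends to over-contract; the plates restrain it, putting the copper in tension and the concrete in compression. With no external load the two internal forces are equal and opposite, magnitude P.
Equating the net (thermal + elastic) strains gives |α₁ − α₂|·ΔT = P·[1/(A₁E₁) + 1/(A₂E₂)].
|α₁ − α₂|·ΔT = 5.6×10⁻⁶ × 49 = 0.0002744.
1/(A₁E₁) + 1/(A₂E₂) = 1/(1400×121×10³) + 1/(1100×32×10³) = 3.431×10⁻⁸ N⁻¹.
P = 0.0002744 / 3.431×10⁻⁸ = 7997 N = 7.997 kN.
σ_{copper} = P/A₁ = 7997/1400 = 5.712 MPa, tensile.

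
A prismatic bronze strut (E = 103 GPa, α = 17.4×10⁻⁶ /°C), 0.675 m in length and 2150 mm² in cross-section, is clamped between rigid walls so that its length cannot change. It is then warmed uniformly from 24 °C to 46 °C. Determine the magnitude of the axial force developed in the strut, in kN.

With zero net strain, σ = E·αΔT = 103 GPa × 17.4×10⁻⁶ × 22 = 39.43 MPa.
Axial force P = σA = 39.43 × 2150 = 84770 N = 84.77 kN, compressive.

P ≈ 84.8 kN (compressive)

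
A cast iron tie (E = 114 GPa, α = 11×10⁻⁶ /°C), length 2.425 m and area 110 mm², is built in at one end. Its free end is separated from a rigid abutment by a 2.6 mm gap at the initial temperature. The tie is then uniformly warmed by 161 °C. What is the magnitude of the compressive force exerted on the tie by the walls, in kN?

P ≈ 8.76 kN

Unrestrained expansion: δ_free = αΔT L = 11×10⁻⁶ × 161 × 2425 = 4.295 mm.
The gap closes (δ_free > 2.6 mm) and the wall then resists a further 4.295 − 2.6 = 1.695 mm of expansion.
So σ = E(δ_free − g)/L = 114×10³ × 1.695/2425 = 79.67 MPa.
Force on the wall = σA = 79.67 × 110 mm² = 8.763 kN.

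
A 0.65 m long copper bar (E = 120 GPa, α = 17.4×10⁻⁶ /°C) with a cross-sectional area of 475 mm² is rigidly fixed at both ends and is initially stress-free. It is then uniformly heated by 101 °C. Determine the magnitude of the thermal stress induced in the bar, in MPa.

Because both ends are immovable the net strain is zero, and the suppressed thermal strain is αΔT = 17.4×10⁻⁶ × 101 = 1757.4×10⁻⁶.
Hence σ = E·αΔT = 120×10³ × 1757.4×10⁻⁶ = 210.9 MPa, compressive.

σ ≈ 211 MPa (compressive)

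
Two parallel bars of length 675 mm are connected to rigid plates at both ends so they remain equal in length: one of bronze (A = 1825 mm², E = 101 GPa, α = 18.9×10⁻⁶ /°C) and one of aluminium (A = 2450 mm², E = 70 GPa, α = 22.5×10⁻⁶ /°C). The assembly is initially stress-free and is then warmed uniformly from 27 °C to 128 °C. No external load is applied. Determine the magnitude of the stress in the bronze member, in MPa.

σ ≈ 17.7 MPa (tensile)

Both members must finish at the same length. With the larger α, the aluminium tends to over-expand; the plates restrain it, putting the aluminium in compression and the bronze in tension. With no external load the two internal forces are equal and opposite, magnitude P.
Equating the net (thermal + elastic) strains gives |α₁ − α₂|·ΔT = P·[1/(A₁E₁) + 1/(A₂E₂)].
|α₁ − α₂|·ΔT = 3.6×10⁻⁶ × 101 = 0.0003636.
1/(A₁E₁) + 1/(A₂E₂) = 1/(1825×101×10³) + 1/(2450×70×10³) = 1.126×10⁻⁸ N⁻¹.
P = 0.0003636 / 1.126×10⁻⁸ = 32300 N = 32.3 kN.
σ_{bronze} = P/A₁ = 32300/1825 = 17.7 MPa, tensile.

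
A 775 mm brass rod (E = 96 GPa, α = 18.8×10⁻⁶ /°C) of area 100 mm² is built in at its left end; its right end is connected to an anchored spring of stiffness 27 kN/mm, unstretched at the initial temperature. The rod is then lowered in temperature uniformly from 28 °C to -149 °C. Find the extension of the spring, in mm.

If the spring were absent the rod would shorten by αΔT L = 18.8×10⁻⁶ × 177 × 775 = 2.579 mm.
Let P be the tensile force in the spring. The rod extends elastically by PL/(AE) and the spring stretches by P/k; together these equal δ_free.
So P = δ_free / [L/(AE) + 1/k] = 2.579 / [ 775/(100×96×10³) + 1/(27×10³) ].
P = 2.579 / 0.0001178 = 21900 N.
Spring extension = P/k = 21900/(27×10³) = 0.8111 mm.

δ ≈ 0.811 mm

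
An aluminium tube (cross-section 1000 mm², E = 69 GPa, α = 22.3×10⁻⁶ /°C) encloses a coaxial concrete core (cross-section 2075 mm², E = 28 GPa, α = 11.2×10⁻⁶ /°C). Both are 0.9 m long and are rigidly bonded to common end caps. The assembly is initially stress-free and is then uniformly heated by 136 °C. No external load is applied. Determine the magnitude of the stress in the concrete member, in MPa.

Equilibrium of a rigid end plate with no external load gives equal and opposite internal forces ±P in the two members. Since α_{aluminium} > α_{concrete}, heating drives the aluminium into compression and the concrete into tension.
Compatibility of the two members (thermal + elastic change equal): (α₁ − α₂)ΔT = P·[1/(A₁E₁) + 1/(A₂E₂)].
|α₁ − α₂|·ΔT = 11.1×10⁻⁶ × 136 = 0.00151.
1/(A₁E₁) + 1/(A₂E₂) = 1/(1000×69×10³) + 1/(2075×28×10³) = 3.17×10⁻⁸ N⁻¹.
P = 0.00151 / 3.17×10⁻⁸ = 47610 N = 47.61 kN.
σ_{concrete} = P/A₂ = 47610/2075 = 22.95 MPa, tensile.

σ ≈ 22.9 MPa (tensile)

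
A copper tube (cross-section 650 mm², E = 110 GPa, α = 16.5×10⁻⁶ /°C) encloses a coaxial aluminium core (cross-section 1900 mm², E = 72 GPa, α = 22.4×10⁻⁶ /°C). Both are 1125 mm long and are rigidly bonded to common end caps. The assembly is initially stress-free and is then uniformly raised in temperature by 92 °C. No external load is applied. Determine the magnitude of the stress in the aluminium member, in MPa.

Both members must finish at the same length. With the larger α, the aluminium tends to over-expand; the plates restrain it, putting the aluminium in compression and the copper in tension. With no external load the two internal forces are equal and opposite, magnitude P.
Compatibility of the two members (thermal + elastic change equal): (α₁ − α₂)ΔT = P·[1/(A₁E₁) + 1/(A₂E₂)].
|α₁ − α₂|·ΔT = 5.9×10⁻⁶ × 92 = 0.0005428.
1/(A₁E₁) + 1/(A₂E₂) = 1/(650×110×10³) + 1/(1900×72×10³) = 2.13×10⁻⁸ N⁻¹.
So P = 0.0005428 / 2.13×10⁻⁸ = 25.49 kN.
σ_{aluminium} = P/A₂ = 25490/1900 = 13.41 MPa, compressive.

σ ≈ 13.4 MPa (compressive)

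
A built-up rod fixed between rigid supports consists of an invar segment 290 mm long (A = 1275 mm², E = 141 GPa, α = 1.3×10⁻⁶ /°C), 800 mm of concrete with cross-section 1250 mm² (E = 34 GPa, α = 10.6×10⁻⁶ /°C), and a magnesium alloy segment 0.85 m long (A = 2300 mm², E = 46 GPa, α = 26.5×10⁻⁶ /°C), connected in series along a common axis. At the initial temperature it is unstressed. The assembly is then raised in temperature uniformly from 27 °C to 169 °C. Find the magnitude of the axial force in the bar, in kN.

If the supports were absent, the total length change would be Σ αᵢΔT Lᵢ = 1.3×10⁻⁶×142×290 + 10.6×10⁻⁶×142×800 + 26.5×10⁻⁶×142×850 = 4.456 mm.
The walls prevent any net length change, so an axial force P (same in every segment) develops. Compatibility: P · Σ Lᵢ/(AᵢEᵢ) = δ_free.
The series flexibility is Σ Lᵢ/(AᵢEᵢ) = 290/(1275×141×10³) + 800/(1250×34×10³) + 850/(2300×46×10³) = 2.847×10⁻⁵ mm/N.
P = 4.456 / 2.847×10⁻⁵ = 156500 N = 156.5 kN, compressive.

P ≈ 157 kN (compressive)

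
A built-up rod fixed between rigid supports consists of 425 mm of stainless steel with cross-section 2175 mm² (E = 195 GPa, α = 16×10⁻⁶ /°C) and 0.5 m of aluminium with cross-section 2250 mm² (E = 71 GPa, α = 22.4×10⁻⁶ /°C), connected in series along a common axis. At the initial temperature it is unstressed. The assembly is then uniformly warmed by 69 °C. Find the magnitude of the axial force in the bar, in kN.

P ≈ 301 kN (compressive)

Free thermal expansion of the whole bar: Σ αᵢΔT Lᵢ = 16×10⁻⁶×69×425 + 22.4×10⁻⁶×69×500 = 1.242 mm.
Since the ends are fixed, an axial force P builds up, equal in every segment, with P · Σ Lᵢ/(AᵢEᵢ) = δ_free.
The series flexibility is Σ Lᵢ/(AᵢEᵢ) = 425/(2175×195×10³) + 500/(2250×71×10³) = 4.132×10⁻⁶ mm/N.
So P = 1.242 / 4.132×10⁻⁶ = 300.6 kN, compressive.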